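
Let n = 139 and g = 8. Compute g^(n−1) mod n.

1

8^1 ≡ 8 (mod 139)
8^2 ≡ 8^2 = 64 ≡ 64 (mod 139)
8^4 ≡ 64^2 = 4096 ≡ 65 (mod 139)
8^8 ≡ 65^2 = 4225 ≡ 55 (mod 139)
8^16 ≡ 55^2 = 3025 ≡ 106 (mod 139)
8^32 ≡ 106^2 = 11236 ≡ 116 (mod 139)
8^64 ≡ 116^2 = 13456 ≡ 112 (mod 139)
8^128 ≡ 112^2 = 12544 ≡ 34 (mod 139)
138 = 128 + 8 + 2 in binary powers of 2.
So 8^138 ≡ 34 · 55 · 64 ≡ 1 (mod 139).
Since the result is 1, base 8 gives no evidence that 139 is composite.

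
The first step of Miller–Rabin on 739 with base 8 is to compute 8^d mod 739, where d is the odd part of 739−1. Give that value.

739 − 1 = 738 = 2^1 · 369, so d = 369.
8^1 ≡ 8 (mod 739)
8^2 ≡ 8^2 = 64 ≡ 64 (mod 739)
8^4 ≡ 64^2 = 4096 ≡ 401 (mod 739)
8^8 ≡ 401^2 = 160801 ≡ 438 (mod 739)
8^16 ≡ 438^2 = 191844 ≡ 443 (mod 739)
8^32 ≡ 443^2 = 196249 ≡ 414 (mod 739)
8^64 ≡ 414^2 = 171396 ≡ 687 (mod 739)
8^128 ≡ 687^2 = 471969 ≡ 487 (mod 739)
8^256 ≡ 487^2 = 237169 ≡ 689 (mod 739)
369 = 256 + 64 + 32 + 16 + 1 in binary powers of 2.
So 8^369 ≡ 689 · 687 · 414 · 443 · 8 ≡ 738 (mod 739).
Since 8^d ≡ 738 (mod 739), base 8 does not prove 739 composite.

738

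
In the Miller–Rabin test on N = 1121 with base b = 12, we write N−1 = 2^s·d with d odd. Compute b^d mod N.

407

1121 − 1 = 1120 = 2^5 · 35, so d = 35.
12^1 ≡ 12 (mod 1121)
12^2 ≡ 12^2 = 144 ≡ 144 (mod 1121)
12^4 ≡ 144^2 = 20736 ≡ 558 (mod 1121)
12^8 ≡ 558^2 = 311364 ≡ 847 (mod 1121)
12^16 ≡ 847^2 = 717409 ≡ 1090 (mod 1121)
12^32 ≡ 1090^2 = 1188100 ≡ 961 (mod 1121)
35 = 32 + 2 + 1 in binary powers of 2.
So 12^35 ≡ 961 · 144 · 12 ≡ 407 (mod 1121).
Squaring chain: 407 → 862 → 942 → 653 → 429; never reaches −1, so base 12 is a Miller–Rabin witness that 1121 is composite.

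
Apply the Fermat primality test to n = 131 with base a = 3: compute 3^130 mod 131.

3^1 ≡ 3 (mod 131)
3^2 ≡ 3^2 = 9 ≡ 9 (mod 131)
3^4 ≡ 9^2 = 81 ≡ 81 (mod 131)
3^8 ≡ 81^2 = 6561 ≡ 11 (mod 131)
3^16 ≡ 11^2 = 121 ≡ 121 (mod 131)
3^32 ≡ 121^2 = 14641 ≡ 100 (mod 131)
3^64 ≡ 100^2 = 10000 ≡ 44 (mod 131)
3^128 ≡ 44^2 = 1936 ≡ 102 (mod 131)
130 = 128 + 2 in binary powers of 2.
So 3^130 ≡ 102 · 9 ≡ 1 (mod 131).
Since the result is 1, base 3 gives no evidence that 131 is composite.

1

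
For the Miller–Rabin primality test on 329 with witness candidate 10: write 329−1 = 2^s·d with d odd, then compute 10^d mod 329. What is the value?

138

329 − 1 = 328 = 2^3 · 41, so d = 41.
10^1 ≡ 10 (mod 329)
10^2 ≡ 10^2 = 100 ≡ 100 (mod 329)
10^4 ≡ 100^2 = 10000 ≡ 130 (mod 329)
10^8 ≡ 130^2 = 16900 ≡ 121 (mod 329)
10^16 ≡ 121^2 = 14641 ≡ 165 (mod 329)
10^32 ≡ 165^2 = 27225 ≡ 247 (mod 329)
41 = 32 + 8 + 1 in binary powers of 2.
So 10^41 ≡ 247 · 121 · 10 ≡ 138 (mod 329).
Squaring chain: 138 → 291 → 128; never reaches −1, so base 10 is a Miller–Rabin witness that 329 is composite.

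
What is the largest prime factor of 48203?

48203 = 19 · 2537
2537 = 43 · 59
59 is prime.
So 48203 = 19 · 43 · 59; the largest prime factor is 59.

59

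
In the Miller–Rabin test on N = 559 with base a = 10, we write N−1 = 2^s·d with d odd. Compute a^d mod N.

559 − 1 = 558 = 2^1 · 279, so d = 279.
10^1 ≡ 10 (mod 559)
10^2 ≡ 10^2 = 100 ≡ 100 (mod 559)
10^4 ≡ 100^2 = 10000 ≡ 497 (mod 559)
10^8 ≡ 497^2 = 247009 ≡ 490 (mod 559)
10^16 ≡ 490^2 = 240100 ≡ 289 (mod 559)
10^32 ≡ 289^2 = 83521 ≡ 230 (mod 559)
10^64 ≡ 230^2 = 52900 ≡ 354 (mod 559)
10^128 ≡ 354^2 = 125316 ≡ 100 (mod 559)
10^256 ≡ 100^2 = 10000 ≡ 497 (mod 559)
279 = 256 + 16 + 4 + 2 + 1 in binary powers of 2.
So 10^279 ≡ 497 · 289 · 497 · 100 · 10 ≡ 207 (mod 559).
Squaring chain: 207; never reaches −1, so base 10 is a Miller–Rabin witness that 559 is composite.

207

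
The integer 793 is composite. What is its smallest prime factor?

793 is odd.
Digit sum 19, not divisible by 3.
Ends in 3: not divisible by 5.
7: 793 = 7·113 + 2
11: 793 = 11·72 + 1
13: 793 = 13·61

13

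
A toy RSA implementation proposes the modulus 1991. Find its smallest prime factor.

1991 is odd.
Digit sum 20, not divisible by 3.
Ends in 1: not divisible by 5.
7: 1991 = 7·284 + 3
11: 1991 = 11·181

11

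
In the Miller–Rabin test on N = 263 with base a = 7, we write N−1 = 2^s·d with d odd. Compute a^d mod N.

263 − 1 = 262 = 2^1 · 131, so d = 131.
7^1 ≡ 7 (mod 263)
7^2 ≡ 7^2 = 49 ≡ 49 (mod 263)
7^4 ≡ 49^2 = 2401 ≡ 34 (mod 263)
7^8 ≡ 34^2 = 1156 ≡ 104 (mod 263)
7^16 ≡ 104^2 = 10816 ≡ 33 (mod 263)
7^32 ≡ 33^2 = 1089 ≡ 37 (mod 263)
7^64 ≡ 37^2 = 1369 ≡ 54 (mod 263)
7^128 ≡ 54^2 = 2916 ≡ 23 (mod 263)
131 = 128 + 2 + 1 in binary powers of 2.
So 7^131 ≡ 23 · 49 · 7 ≡ 262 (mod 263).
Since 7^d ≡ 262 (mod 263), base 7 does not prove 263 composite.

262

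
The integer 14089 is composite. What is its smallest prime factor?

14089 is odd.
Digit sum 22, not divisible by 3.
Ends in 9: not divisible by 5.
7: 14089 = 7·2012 + 5
11: 14089 = 11·1280 + 9
13: 14089 = 13·1083 + 10
17: 14089 = 17·828 + 13
19: 14089 = 19·741 + 10
23: 14089 = 23·612 + 13
29: 14089 = 29·485 + 24
31: 14089 = 31·454 + 15
37: 14089 = 37·380 + 29
41: 14089 = 41·343 + 26
43: 14089 = 43·327 + 28
47: 14089 = 47·299 + 36
53: 14089 = 53·265 + 44
59: 14089 = 59·238 + 47
61: 14089 = 61·230 + 59
67: 14089 = 67·210 + 19
71: 14089 = 71·198 + 31
73: 14089 = 73·193

73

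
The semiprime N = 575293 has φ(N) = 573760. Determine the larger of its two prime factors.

φ(n) = (p−1)(q−1) = n − (p+q) + 1, so p + q = 575293 − 573760 + 1 = 1534.
p and q are the roots of t² − 1534t + 575293 = 0.
Discriminant: 1534² − 4·575293 = 2353156 − 2301172 = 51984; √51984 = 228.
q = (1534 − 228)/2 = 653, p = (1534 + 228)/2 = 881.
Check: 653 · 881 = 575293.

881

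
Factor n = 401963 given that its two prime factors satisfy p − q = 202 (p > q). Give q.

Since p = q + 202, we have 401963 = q(q + 202), so q² + 202q − 401963 = 0.
Discriminant: 202² + 4·401963 = 40804 + 1607852 = 1648656; √1648656 = 1284.
q = (−202 + 1284)/2 = 541, and p = q + 202 = 743.
Check: 541 · 743 = 401963.

541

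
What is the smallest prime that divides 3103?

3103 is odd.
Digit sum 7, not divisible by 3.
Ends in 3: not divisible by 5.
7: 3103 = 7·443 + 2
11: 3103 = 11·282 + 1
13: 3103 = 13·238 + 9
17: 3103 = 17·182 + 9
19: 3103 = 19·163 + 6
23: 3103 = 23·134 + 21
29: 3103 = 29·107

29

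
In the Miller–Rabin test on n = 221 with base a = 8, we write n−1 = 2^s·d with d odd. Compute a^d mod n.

83

221 − 1 = 220 = 2^2 · 55, so d = 55.
8^1 ≡ 8 (mod 221)
8^2 ≡ 8^2 = 64 ≡ 64 (mod 221)
8^4 ≡ 64^2 = 4096 ≡ 118 (mod 221)
8^8 ≡ 118^2 = 13924 ≡ 1 (mod 221)
8^16 ≡ 1^2 = 1 ≡ 1 (mod 221)
8^32 ≡ 1^2 = 1 ≡ 1 (mod 221)
55 = 32 + 16 + 4 + 2 + 1 in binary powers of 2.
So 8^55 ≡ 1 · 1 · 118 · 64 · 8 ≡ 83 (mod 221).
Squaring chain: 83 → 38; never reaches −1, so base 8 is a Miller–Rabin witness that 221 is composite.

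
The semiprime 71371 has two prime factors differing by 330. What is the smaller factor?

149

Since p = q + 330, we have 71371 = q(q + 330), so q² + 330q − 71371 = 0.
Discriminant: 330² + 4·71371 = 108900 + 285484 = 394384; √394384 = 628.
q = (−330 + 628)/2 = 149, and p = q + 330 = 479.
Check: 149 · 479 = 71371.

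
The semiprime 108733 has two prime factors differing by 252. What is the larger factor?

Since p = q + 252, we have 108733 = q(q + 252), so q² + 252q − 108733 = 0.
Discriminant: 252² + 4·108733 = 63504 + 434932 = 498436; √498436 = 706.
q = (−252 + 706)/2 = 227, and p = q + 252 = 479.
Check: 227 · 479 = 108733.

479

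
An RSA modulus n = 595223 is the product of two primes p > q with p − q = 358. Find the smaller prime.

613

Since p = q + 358, we have 595223 = q(q + 358), so q² + 358q − 595223 = 0.
Discriminant: 358² + 4·595223 = 128164 + 2380892 = 2509056; √2509056 = 1584.
q = (−358 + 1584)/2 = 613, and p = q + 358 = 971.
Check: 613 · 971 = 595223.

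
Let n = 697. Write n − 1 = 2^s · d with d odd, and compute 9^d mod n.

155

697 − 1 = 696 = 2^3 · 87, so d = 87.
9^1 ≡ 9 (mod 697)
9^2 ≡ 9^2 = 81 ≡ 81 (mod 697)
9^4 ≡ 81^2 = 6561 ≡ 288 (mod 697)
9^8 ≡ 288^2 = 82944 ≡ 1 (mod 697)
9^16 ≡ 1^2 = 1 ≡ 1 (mod 697)
9^32 ≡ 1^2 = 1 ≡ 1 (mod 697)
9^64 ≡ 1^2 = 1 ≡ 1 (mod 697)
87 = 64 + 16 + 4 + 2 + 1 in binary powers of 2.
So 9^87 ≡ 1 · 1 · 288 · 81 · 9 ≡ 155 (mod 697).
Squaring chain: 155 → 327 → 288; never reaches −1, so base 9 is a Miller–Rabin witness that 697 is composite.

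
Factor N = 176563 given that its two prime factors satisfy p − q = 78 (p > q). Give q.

383

Since p = q + 78, we have 176563 = q(q + 78), so q² + 78q − 176563 = 0.
Discriminant: 78² + 4·176563 = 6084 + 706252 = 712336; √712336 = 844.
q = (−78 + 844)/2 = 383, and p = q + 78 = 461.
Check: 383 · 461 = 176563.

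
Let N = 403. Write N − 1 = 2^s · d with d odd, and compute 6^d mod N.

403 − 1 = 402 = 2^1 · 201, so d = 201.
6^1 ≡ 6 (mod 403)
6^2 ≡ 6^2 = 36 ≡ 36 (mod 403)
6^4 ≡ 36^2 = 1296 ≡ 87 (mod 403)
6^8 ≡ 87^2 = 7569 ≡ 315 (mod 403)
6^16 ≡ 315^2 = 99225 ≡ 87 (mod 403)
6^32 ≡ 87^2 = 7569 ≡ 315 (mod 403)
6^64 ≡ 315^2 = 99225 ≡ 87 (mod 403)
6^128 ≡ 87^2 = 7569 ≡ 315 (mod 403)
201 = 128 + 64 + 8 + 1 in binary powers of 2.
So 6^201 ≡ 315 · 87 · 315 · 6 ≡ 278 (mod 403).
Squaring chain: 278; never reaches −1, so base 6 is a Miller–Rabin witness that 403 is composite.

278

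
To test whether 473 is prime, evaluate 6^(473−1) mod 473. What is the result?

135

6^1 ≡ 6 (mod 473)
6^2 ≡ 6^2 = 36 ≡ 36 (mod 473)
6^4 ≡ 36^2 = 1296 ≡ 350 (mod 473)
6^8 ≡ 350^2 = 122500 ≡ 466 (mod 473)
6^16 ≡ 466^2 = 217156 ≡ 49 (mod 473)
6^32 ≡ 49^2 = 2401 ≡ 36 (mod 473)
6^64 ≡ 36^2 = 1296 ≡ 350 (mod 473)
6^128 ≡ 350^2 = 122500 ≡ 466 (mod 473)
6^256 ≡ 466^2 = 217156 ≡ 49 (mod 473)
472 = 256 + 128 + 64 + 16 + 8 in binary powers of 2.
So 6^472 ≡ 49 · 466 · 350 · 49 · 466 ≡ 135 (mod 473).
Since 135 ≠ 1, base 6 is a Fermat witness: 473 is composite.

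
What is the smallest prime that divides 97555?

5

97555 is odd.
Digit sum 31, not divisible by 3.
Ends in 5: divisible by 5.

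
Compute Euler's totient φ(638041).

615648

Factor: 638041 = 67 · 89 · 107.
φ(638041) = (67−1) · (89−1) · (107−1) = 66 · 88 · 106 = 615648.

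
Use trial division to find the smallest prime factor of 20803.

20803 is odd.
Digit sum 13, not divisible by 3.
Ends in 3: not divisible by 5.
7: 20803 = 7·2971 + 6
11: 20803 = 11·1891 + 2
13: 20803 = 13·1600 + 3
17: 20803 = 17·1223 + 12
19: 20803 = 19·1094 + 17
23: 20803 = 23·904 + 11
29: 20803 = 29·717 + 10
31: 20803 = 31·671 + 2
37: 20803 = 37·562 + 9
41: 20803 = 41·507 + 16
43: 20803 = 43·483 + 34
47: 20803 = 47·442 + 29
53: 20803 = 53·392 + 27
59: 20803 = 59·352 + 35
61: 20803 = 61·341 + 2
67: 20803 = 67·310 + 33
71: 20803 = 71·293

71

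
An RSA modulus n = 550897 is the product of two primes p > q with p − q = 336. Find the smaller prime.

Since p = q + 336, we have 550897 = q(q + 336), so q² + 336q − 550897 = 0.
Discriminant: 336² + 4·550897 = 112896 + 2203588 = 2316484; √2316484 = 1522.
q = (−336 + 1522)/2 = 593, and p = q + 336 = 929.
Check: 593 · 929 = 550897.

593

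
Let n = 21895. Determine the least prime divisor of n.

5

21895 is odd.
Digit sum 25, not divisible by 3.
Ends in 5: divisible by 5.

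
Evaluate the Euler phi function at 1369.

Factor: 1369 = 37^2.
φ(1369) = 37^1·(37−1) = 1332.

1332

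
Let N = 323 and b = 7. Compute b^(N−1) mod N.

7^1 ≡ 7 (mod 323)
7^2 ≡ 7^2 = 49 ≡ 49 (mod 323)
7^4 ≡ 49^2 = 2401 ≡ 140 (mod 323)
7^8 ≡ 140^2 = 19600 ≡ 220 (mod 323)
7^16 ≡ 220^2 = 48400 ≡ 273 (mod 323)
7^32 ≡ 273^2 = 74529 ≡ 239 (mod 323)
7^64 ≡ 239^2 = 57121 ≡ 273 (mod 323)
7^128 ≡ 273^2 = 74529 ≡ 239 (mod 323)
7^256 ≡ 239^2 = 57121 ≡ 273 (mod 323)
322 = 256 + 64 + 2 in binary powers of 2.
So 7^322 ≡ 273 · 273 · 49 ≡ 83 (mod 323).
Since 83 ≠ 1, base 7 is a Fermat witness: 323 is composite.

83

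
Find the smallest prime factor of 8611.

8611 is odd.
Digit sum 16, not divisible by 3.
Ends in 1: not divisible by 5.
7: 8611 = 7·1230 + 1
11: 8611 = 11·782 + 9
13: 8611 = 13·662 + 5
17: 8611 = 17·506 + 9
19: 8611 = 19·453 + 4
23: 8611 = 23·374 + 9
29: 8611 = 29·296 + 27
31: 8611 = 31·277 + 24
37: 8611 = 37·232 + 27
41: 8611 = 41·210 + 1
43: 8611 = 43·200 + 11
47: 8611 = 47·183 + 10
53: 8611 = 53·162 + 25
59: 8611 = 59·145 + 56
61: 8611 = 61·141 + 10
67: 8611 = 67·128 + 35
71: 8611 = 71·121 + 20
73: 8611 = 73·117 + 70
79: 8611 = 79·109

79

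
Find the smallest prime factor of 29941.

79

29941 is odd.
Digit sum 25, not divisible by 3.
Ends in 1: not divisible by 5.
7: 29941 = 7·4277 + 2
11: 29941 = 11·2721 + 10
13: 29941 = 13·2303 + 2
17: 29941 = 17·1761 + 4
19: 29941 = 19·1575 + 16
23: 29941 = 23·1301 + 18
29: 29941 = 29·1032 + 13
31: 29941 = 31·965 + 26
37: 29941 = 37·809 + 8
41: 29941 = 41·730 + 11
43: 29941 = 43·696 + 13
47: 29941 = 47·637 + 2
53: 29941 = 53·564 + 49
59: 29941 = 59·507 + 28
61: 29941 = 61·490 + 51
67: 29941 = 67·446 + 59
71: 29941 = 71·421 + 50
73: 29941 = 73·410 + 11
79: 29941 = 79·379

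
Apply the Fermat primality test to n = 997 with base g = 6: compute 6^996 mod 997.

6^1 ≡ 6 (mod 997)
6^2 ≡ 6^2 = 36 ≡ 36 (mod 997)
6^4 ≡ 36^2 = 1296 ≡ 299 (mod 997)
6^8 ≡ 299^2 = 89401 ≡ 668 (mod 997)
6^16 ≡ 668^2 = 446224 ≡ 565 (mod 997)
6^32 ≡ 565^2 = 319225 ≡ 185 (mod 997)
6^64 ≡ 185^2 = 34225 ≡ 327 (mod 997)
6^128 ≡ 327^2 = 106929 ≡ 250 (mod 997)
6^256 ≡ 250^2 = 62500 ≡ 686 (mod 997)
6^512 ≡ 686^2 = 470596 ≡ 12 (mod 997)
996 = 512 + 256 + 128 + 64 + 32 + 4 in binary powers of 2.
So 6^996 ≡ 12 · 686 · 250 · 327 · 185 · 299 ≡ 1 (mod 997).
Since the result is 1, base 6 gives no evidence that 997 is composite.

1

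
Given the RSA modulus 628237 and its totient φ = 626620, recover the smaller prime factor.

647

φ(n) = (p−1)(q−1) = n − (p+q) + 1, so p + q = 628237 − 626620 + 1 = 1618.
p and q are the roots of t² − 1618t + 628237 = 0.
Discriminant: 1618² − 4·628237 = 2617924 − 2512948 = 104976; √104976 = 324.
q = (1618 − 324)/2 = 647, p = (1618 + 324)/2 = 971.
Check: 647 · 971 = 628237.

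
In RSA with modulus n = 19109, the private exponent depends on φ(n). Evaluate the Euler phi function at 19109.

Factor: 19109 = 97 · 197.
φ(19109) = (97−1) · (197−1) = 96 · 196 = 18816.

18816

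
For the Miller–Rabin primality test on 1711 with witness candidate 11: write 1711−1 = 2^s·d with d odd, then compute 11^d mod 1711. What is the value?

1711 − 1 = 1710 = 2^1 · 855, so d = 855.
11^1 ≡ 11 (mod 1711)
11^2 ≡ 11^2 = 121 ≡ 121 (mod 1711)
11^4 ≡ 121^2 = 14641 ≡ 953 (mod 1711)
11^8 ≡ 953^2 = 908209 ≡ 1379 (mod 1711)
11^16 ≡ 1379^2 = 1901641 ≡ 720 (mod 1711)
11^32 ≡ 720^2 = 518400 ≡ 1678 (mod 1711)
11^64 ≡ 1678^2 = 2815684 ≡ 1089 (mod 1711)
11^128 ≡ 1089^2 = 1185921 ≡ 198 (mod 1711)
11^256 ≡ 198^2 = 39204 ≡ 1562 (mod 1711)
11^512 ≡ 1562^2 = 2439844 ≡ 1669 (mod 1711)
855 = 512 + 256 + 64 + 16 + 4 + 2 + 1 in binary powers of 2.
So 11^855 ≡ 1669 · 1562 · 1089 · 720 · 953 · 121 · 11 ≡ 1294 (mod 1711).
Squaring chain: 1294; never reaches −1, so base 11 is a Miller–Rabin witness that 1711 is composite.

1294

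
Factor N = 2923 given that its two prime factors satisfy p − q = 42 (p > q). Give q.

Since p = q + 42, we have 2923 = q(q + 42), so q² + 42q − 2923 = 0.
Discriminant: 42² + 4·2923 = 1764 + 11692 = 13456; √13456 = 116.
q = (−42 + 116)/2 = 37, and p = q + 42 = 79.
Check: 37 · 79 = 2923.

37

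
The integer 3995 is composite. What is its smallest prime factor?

3995 is odd.
Digit sum 26, not divisible by 3.
Ends in 5: divisible by 5.

5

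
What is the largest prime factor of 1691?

89

1691 = 19 · 89
89 is prime.
So 1691 = 19 · 89; the largest prime factor is 89.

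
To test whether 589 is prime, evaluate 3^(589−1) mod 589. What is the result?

3^1 ≡ 3 (mod 589)
3^2 ≡ 3^2 = 9 ≡ 9 (mod 589)
3^4 ≡ 9^2 = 81 ≡ 81 (mod 589)
3^8 ≡ 81^2 = 6561 ≡ 82 (mod 589)
3^16 ≡ 82^2 = 6724 ≡ 245 (mod 589)
3^32 ≡ 245^2 = 60025 ≡ 536 (mod 589)
3^64 ≡ 536^2 = 287296 ≡ 453 (mod 589)
3^128 ≡ 453^2 = 205209 ≡ 237 (mod 589)
3^256 ≡ 237^2 = 56169 ≡ 214 (mod 589)
3^512 ≡ 214^2 = 45796 ≡ 443 (mod 589)
588 = 512 + 64 + 8 + 4 in binary powers of 2.
So 3^588 ≡ 443 · 453 · 82 · 81 ≡ 562 (mod 589).
Since 562 ≠ 1, base 3 is a Fermat witness: 589 is composite.

562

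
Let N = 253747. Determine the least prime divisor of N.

253747 is odd.
Digit sum 28, not divisible by 3.
Ends in 7: not divisible by 5.
7: 253747 = 7·36249 + 4
11: 253747 = 11·23067 + 10
13: 253747 = 13·19519

13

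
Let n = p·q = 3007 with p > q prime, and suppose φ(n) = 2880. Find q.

31

φ(n) = (p−1)(q−1) = n − (p+q) + 1, so p + q = 3007 − 2880 + 1 = 128.
p and q are the roots of t² − 128t + 3007 = 0.
Discriminant: 128² − 4·3007 = 16384 − 12028 = 4356; √4356 = 66.
q = (128 − 66)/2 = 31, p = (128 + 66)/2 = 97.
Check: 31 · 97 = 3007.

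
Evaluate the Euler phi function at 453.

Factor: 453 = 3 · 151.
φ(453) = (3−1) · (151−1) = 2 · 150 = 300.

300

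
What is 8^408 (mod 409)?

8^1 ≡ 8 (mod 409)
8^2 ≡ 8^2 = 64 ≡ 64 (mod 409)
8^4 ≡ 64^2 = 4096 ≡ 6 (mod 409)
8^8 ≡ 6^2 = 36 ≡ 36 (mod 409)
8^16 ≡ 36^2 = 1296 ≡ 69 (mod 409)
8^32 ≡ 69^2 = 4761 ≡ 262 (mod 409)
8^64 ≡ 262^2 = 68644 ≡ 341 (mod 409)
8^128 ≡ 341^2 = 116281 ≡ 125 (mod 409)
8^256 ≡ 125^2 = 15625 ≡ 83 (mod 409)
408 = 256 + 128 + 16 + 8 in binary powers of 2.
So 8^408 ≡ 83 · 125 · 69 · 36 ≡ 1 (mod 409).
Since the result is 1, base 8 gives no evidence that 409 is composite.

1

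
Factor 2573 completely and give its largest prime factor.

2573 = 31 · 83
83 is prime.
So 2573 = 31 · 83; the largest prime factor is 83.

83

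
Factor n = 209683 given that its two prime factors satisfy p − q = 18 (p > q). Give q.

449

Since p = q + 18, we have 209683 = q(q + 18), so q² + 18q − 209683 = 0.
Discriminant: 18² + 4·209683 = 324 + 838732 = 839056; √839056 = 916.
q = (−18 + 916)/2 = 449, and p = q + 18 = 467.
Check: 449 · 467 = 209683.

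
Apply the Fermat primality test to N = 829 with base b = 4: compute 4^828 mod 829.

1

4^1 ≡ 4 (mod 829)
4^2 ≡ 4^2 = 16 ≡ 16 (mod 829)
4^4 ≡ 16^2 = 256 ≡ 256 (mod 829)
4^8 ≡ 256^2 = 65536 ≡ 45 (mod 829)
4^16 ≡ 45^2 = 2025 ≡ 367 (mod 829)
4^32 ≡ 367^2 = 134689 ≡ 391 (mod 829)
4^64 ≡ 391^2 = 152881 ≡ 345 (mod 829)
4^128 ≡ 345^2 = 119025 ≡ 478 (mod 829)
4^256 ≡ 478^2 = 228484 ≡ 509 (mod 829)
4^512 ≡ 509^2 = 259081 ≡ 433 (mod 829)
828 = 512 + 256 + 32 + 16 + 8 + 4 in binary powers of 2.
So 4^828 ≡ 433 · 509 · 391 · 367 · 45 · 256 ≡ 1 (mod 829).
Since the result is 1, base 4 gives no evidence that 829 is composite.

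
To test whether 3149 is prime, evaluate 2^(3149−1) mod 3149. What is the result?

2^1 ≡ 2 (mod 3149)
2^2 ≡ 2^2 = 4 ≡ 4 (mod 3149)
2^4 ≡ 4^2 = 16 ≡ 16 (mod 3149)
2^8 ≡ 16^2 = 256 ≡ 256 (mod 3149)
2^16 ≡ 256^2 = 65536 ≡ 2556 (mod 3149)
2^32 ≡ 2556^2 = 6533136 ≡ 2110 (mod 3149)
2^64 ≡ 2110^2 = 4452100 ≡ 2563 (mod 3149)
2^128 ≡ 2563^2 = 6568969 ≡ 155 (mod 3149)
2^256 ≡ 155^2 = 24025 ≡ 1982 (mod 3149)
2^512 ≡ 1982^2 = 3928324 ≡ 1521 (mod 3149)
2^1024 ≡ 1521^2 = 2313441 ≡ 2075 (mod 3149)
2^2048 ≡ 2075^2 = 4305625 ≡ 942 (mod 3149)
3148 = 2048 + 1024 + 64 + 8 + 4 in binary powers of 2.
So 2^3148 ≡ 942 · 2075 · 2563 · 256 · 16 ≡ 1322 (mod 3149).
Since 1322 ≠ 1, base 2 is a Fermat witness: 3149 is composite.

1322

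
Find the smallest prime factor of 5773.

23

5773 is odd.
Digit sum 22, not divisible by 3.
Ends in 3: not divisible by 5.
7: 5773 = 7·824 + 5
11: 5773 = 11·524 + 9
13: 5773 = 13·444 + 1
17: 5773 = 17·339 + 10
19: 5773 = 19·303 + 16
23: 5773 = 23·251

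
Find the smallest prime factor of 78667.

78667 is odd.
Digit sum 34, not divisible by 3.
Ends in 7: not divisible by 5.
7: 78667 = 7·11238 + 1
11: 78667 = 11·7151 + 6
13: 78667 = 13·6051 + 4
17: 78667 = 17·4627 + 8
19: 78667 = 19·4140 + 7
23: 78667 = 23·3420 + 7
29: 78667 = 29·2712 + 19
31: 78667 = 31·2537 + 20
37: 78667 = 37·2126 + 5
41: 78667 = 41·1918 + 29
43: 78667 = 43·1829 + 20
47: 78667 = 47·1673 + 36
53: 78667 = 53·1484 + 15
59: 78667 = 59·1333 + 20
61: 78667 = 61·1289 + 38
67: 78667 = 67·1174 + 9
71: 78667 = 71·1107 + 70
73: 78667 = 73·1077 + 46
79: 78667 = 79·995 + 62
83: 78667 = 83·947 + 66
89: 78667 = 89·883 + 80
97: 78667 = 97·811

97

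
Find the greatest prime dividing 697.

41

697 = 17 · 41
41 is prime.
So 697 = 17 · 41; the largest prime factor is 41.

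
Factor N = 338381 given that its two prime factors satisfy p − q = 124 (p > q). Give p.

647

Since p = q + 124, we have 338381 = q(q + 124), so q² + 124q − 338381 = 0.
Discriminant: 124² + 4·338381 = 15376 + 1353524 = 1368900; √1368900 = 1170.
q = (−124 + 1170)/2 = 523, and p = q + 124 = 647.
Check: 523 · 647 = 338381.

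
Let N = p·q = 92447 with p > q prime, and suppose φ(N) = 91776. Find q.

193

φ(n) = (p−1)(q−1) = n − (p+q) + 1, so p + q = 92447 − 91776 + 1 = 672.
p and q are the roots of t² − 672t + 92447 = 0.
Discriminant: 672² − 4·92447 = 451584 − 369788 = 81796; √81796 = 286.
q = (672 − 286)/2 = 193, p = (672 + 286)/2 = 479.
Check: 193 · 479 = 92447.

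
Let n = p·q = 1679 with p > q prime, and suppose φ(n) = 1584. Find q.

23

φ(n) = (p−1)(q−1) = n − (p+q) + 1, so p + q = 1679 − 1584 + 1 = 96.
p and q are the roots of t² − 96t + 1679 = 0.
Discriminant: 96² − 4·1679 = 9216 − 6716 = 2500; √2500 = 50.
q = (96 − 50)/2 = 23, p = (96 + 50)/2 = 73.
Check: 23 · 73 = 1679.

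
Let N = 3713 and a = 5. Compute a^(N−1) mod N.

5^1 ≡ 5 (mod 3713)
5^2 ≡ 5^2 = 25 ≡ 25 (mod 3713)
5^4 ≡ 25^2 = 625 ≡ 625 (mod 3713)
5^8 ≡ 625^2 = 390625 ≡ 760 (mod 3713)
5^16 ≡ 760^2 = 577600 ≡ 2085 (mod 3713)
5^32 ≡ 2085^2 = 4347225 ≡ 3015 (mod 3713)
5^64 ≡ 3015^2 = 9090225 ≡ 801 (mod 3713)
5^128 ≡ 801^2 = 641601 ≡ 2965 (mod 3713)
5^256 ≡ 2965^2 = 8791225 ≡ 2554 (mod 3713)
5^512 ≡ 2554^2 = 6522916 ≡ 2888 (mod 3713)
5^1024 ≡ 2888^2 = 8340544 ≡ 1146 (mod 3713)
5^2048 ≡ 1146^2 = 1313316 ≡ 2627 (mod 3713)
3712 = 2048 + 1024 + 512 + 128 in binary powers of 2.
So 5^3712 ≡ 2627 · 1146 · 2888 · 2965 ≡ 3391 (mod 3713).
Since 3391 ≠ 1, base 5 is a Fermat witness: 3713 is composite.

3391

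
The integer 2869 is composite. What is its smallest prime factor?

19

2869 is odd.
Digit sum 25, not divisible by 3.
Ends in 9: not divisible by 5.
7: 2869 = 7·409 + 6
11: 2869 = 11·260 + 9
13: 2869 = 13·220 + 9
17: 2869 = 17·168 + 13
19: 2869 = 19·151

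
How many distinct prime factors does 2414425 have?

2414425 = 5^2 · 96577
96577 = 13 · 7429
7429 = 17 · 437
437 = 19 · 23
2414425 = 5^2 · 13 · 17 · 19 · 23, which has 5 distinct prime factors.

5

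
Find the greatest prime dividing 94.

47

94 = 2 · 47
47 is prime.
So 94 = 2 · 47; the largest prime factor is 47.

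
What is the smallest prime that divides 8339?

31

8339 is odd.
Digit sum 23, not divisible by 3.
Ends in 9: not divisible by 5.
7: 8339 = 7·1191 + 2
11: 8339 = 11·758 + 1
13: 8339 = 13·641 + 6
17: 8339 = 17·490 + 9
19: 8339 = 19·438 + 17
23: 8339 = 23·362 + 13
29: 8339 = 29·287 + 16
31: 8339 = 31·269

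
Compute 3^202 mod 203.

3^1 ≡ 3 (mod 203)
3^2 ≡ 3^2 = 9 ≡ 9 (mod 203)
3^4 ≡ 9^2 = 81 ≡ 81 (mod 203)
3^8 ≡ 81^2 = 6561 ≡ 65 (mod 203)
3^16 ≡ 65^2 = 4225 ≡ 165 (mod 203)
3^32 ≡ 165^2 = 27225 ≡ 23 (mod 203)
3^64 ≡ 23^2 = 529 ≡ 123 (mod 203)
3^128 ≡ 123^2 = 15129 ≡ 107 (mod 203)
202 = 128 + 64 + 8 + 2 in binary powers of 2.
So 3^202 ≡ 107 · 123 · 65 · 9 ≡ 4 (mod 203).
Since 4 ≠ 1, base 3 is a Fermat witness: 203 is composite.

4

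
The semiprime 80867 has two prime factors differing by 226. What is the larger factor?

Since p = q + 226, we have 80867 = q(q + 226), so q² + 226q − 80867 = 0.
Discriminant: 226² + 4·80867 = 51076 + 323468 = 374544; √374544 = 612.
q = (−226 + 612)/2 = 193, and p = q + 226 = 419.
Check: 193 · 419 = 80867.

419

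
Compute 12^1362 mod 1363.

202

12^1 ≡ 12 (mod 1363)
12^2 ≡ 12^2 = 144 ≡ 144 (mod 1363)
12^4 ≡ 144^2 = 20736 ≡ 291 (mod 1363)
12^8 ≡ 291^2 = 84681 ≡ 175 (mod 1363)
12^16 ≡ 175^2 = 30625 ≡ 639 (mod 1363)
12^32 ≡ 639^2 = 408321 ≡ 784 (mod 1363)
12^64 ≡ 784^2 = 614656 ≡ 1306 (mod 1363)
12^128 ≡ 1306^2 = 1705636 ≡ 523 (mod 1363)
12^256 ≡ 523^2 = 273529 ≡ 929 (mod 1363)
12^512 ≡ 929^2 = 863041 ≡ 262 (mod 1363)
12^1024 ≡ 262^2 = 68644 ≡ 494 (mod 1363)
1362 = 1024 + 256 + 64 + 16 + 2 in binary powers of 2.
So 12^1362 ≡ 494 · 929 · 1306 · 639 · 144 ≡ 202 (mod 1363).
Since 202 ≠ 1, base 12 is a Fermat witness: 1363 is composite.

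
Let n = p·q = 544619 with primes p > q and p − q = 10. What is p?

Since p = q + 10, we have 544619 = q(q + 10), so q² + 10q − 544619 = 0.
Discriminant: 10² + 4·544619 = 100 + 2178476 = 2178576; √2178576 = 1476.
q = (−10 + 1476)/2 = 733, and p = q + 10 = 743.
Check: 733 · 743 = 544619.

743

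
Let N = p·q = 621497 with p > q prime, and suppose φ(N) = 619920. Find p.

821

φ(n) = (p−1)(q−1) = n − (p+q) + 1, so p + q = 621497 − 619920 + 1 = 1578.
p and q are the roots of t² − 1578t + 621497 = 0.
Discriminant: 1578² − 4·621497 = 2490084 − 2485988 = 4096; √4096 = 64.
q = (1578 − 64)/2 = 757, p = (1578 + 64)/2 = 821.
Check: 757 · 821 = 621497.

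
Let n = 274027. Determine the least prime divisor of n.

13

274027 is odd.
Digit sum 22, not divisible by 3.
Ends in 7: not divisible by 5.
7: 274027 = 7·39146 + 5
11: 274027 = 11·24911 + 6
13: 274027 = 13·21079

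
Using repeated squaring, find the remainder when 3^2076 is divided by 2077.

3^1 ≡ 3 (mod 2077)
3^2 ≡ 3^2 = 9 ≡ 9 (mod 2077)
3^4 ≡ 9^2 = 81 ≡ 81 (mod 2077)
3^8 ≡ 81^2 = 6561 ≡ 330 (mod 2077)
3^16 ≡ 330^2 = 108900 ≡ 896 (mod 2077)
3^32 ≡ 896^2 = 802816 ≡ 1094 (mod 2077)
3^64 ≡ 1094^2 = 1196836 ≡ 484 (mod 2077)
3^128 ≡ 484^2 = 234256 ≡ 1632 (mod 2077)
3^256 ≡ 1632^2 = 2663424 ≡ 710 (mod 2077)
3^512 ≡ 710^2 = 504100 ≡ 1466 (mod 2077)
3^1024 ≡ 1466^2 = 2149156 ≡ 1538 (mod 2077)
3^2048 ≡ 1538^2 = 2365444 ≡ 1818 (mod 2077)
2076 = 2048 + 16 + 8 + 4 in binary powers of 2.
So 3^2076 ≡ 1818 · 896 · 330 · 81 ≡ 1938 (mod 2077).
Since 1938 ≠ 1, base 3 is a Fermat witness: 2077 is composite.

1938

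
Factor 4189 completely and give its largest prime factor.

71

4189 = 59 · 71
71 is prime.
So 4189 = 59 · 71; the largest prime factor is 71.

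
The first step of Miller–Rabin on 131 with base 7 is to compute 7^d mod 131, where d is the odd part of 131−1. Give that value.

131 − 1 = 130 = 2^1 · 65, so d = 65.
7^1 ≡ 7 (mod 131)
7^2 ≡ 7^2 = 49 ≡ 49 (mod 131)
7^4 ≡ 49^2 = 2401 ≡ 43 (mod 131)
7^8 ≡ 43^2 = 1849 ≡ 15 (mod 131)
7^16 ≡ 15^2 = 225 ≡ 94 (mod 131)
7^32 ≡ 94^2 = 8836 ≡ 59 (mod 131)
7^64 ≡ 59^2 = 3481 ≡ 75 (mod 131)
65 = 64 + 1 in binary powers of 2.
So 7^65 ≡ 75 · 7 ≡ 1 (mod 131).
Since 7^d ≡ 1 (mod 131), base 7 does not prove 131 composite.

1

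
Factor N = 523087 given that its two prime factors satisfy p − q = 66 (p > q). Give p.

757

Since p = q + 66, we have 523087 = q(q + 66), so q² + 66q − 523087 = 0.
Discriminant: 66² + 4·523087 = 4356 + 2092348 = 2096704; √2096704 = 1448.
q = (−66 + 1448)/2 = 691, and p = q + 66 = 757.
Check: 691 · 757 = 523087.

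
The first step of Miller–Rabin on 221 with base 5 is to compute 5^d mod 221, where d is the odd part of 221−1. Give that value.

112

221 − 1 = 220 = 2^2 · 55, so d = 55.
5^1 ≡ 5 (mod 221)
5^2 ≡ 5^2 = 25 ≡ 25 (mod 221)
5^4 ≡ 25^2 = 625 ≡ 183 (mod 221)
5^8 ≡ 183^2 = 33489 ≡ 118 (mod 221)
5^16 ≡ 118^2 = 13924 ≡ 1 (mod 221)
5^32 ≡ 1^2 = 1 ≡ 1 (mod 221)
55 = 32 + 16 + 4 + 2 + 1 in binary powers of 2.
So 5^55 ≡ 1 · 1 · 183 · 25 · 5 ≡ 112 (mod 221).
Squaring chain: 112 → 168; never reaches −1, so base 5 is a Miller–Rabin witness that 221 is composite.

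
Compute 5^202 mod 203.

5^1 ≡ 5 (mod 203)
5^2 ≡ 5^2 = 25 ≡ 25 (mod 203)
5^4 ≡ 25^2 = 625 ≡ 16 (mod 203)
5^8 ≡ 16^2 = 256 ≡ 53 (mod 203)
5^16 ≡ 53^2 = 2809 ≡ 170 (mod 203)
5^32 ≡ 170^2 = 28900 ≡ 74 (mod 203)
5^64 ≡ 74^2 = 5476 ≡ 198 (mod 203)
5^128 ≡ 198^2 = 39204 ≡ 25 (mod 203)
202 = 128 + 64 + 8 + 2 in binary powers of 2.
So 5^202 ≡ 25 · 198 · 53 · 25 ≡ 23 (mod 203).
Since 23 ≠ 1, base 5 is a Fermat witness: 203 is composite.

23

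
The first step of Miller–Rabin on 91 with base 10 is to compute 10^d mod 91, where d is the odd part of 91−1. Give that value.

90

91 − 1 = 90 = 2^1 · 45, so d = 45.
10^1 ≡ 10 (mod 91)
10^2 ≡ 10^2 = 100 ≡ 9 (mod 91)
10^4 ≡ 9^2 = 81 ≡ 81 (mod 91)
10^8 ≡ 81^2 = 6561 ≡ 9 (mod 91)
10^16 ≡ 9^2 = 81 ≡ 81 (mod 91)
10^32 ≡ 81^2 = 6561 ≡ 9 (mod 91)
45 = 32 + 8 + 4 + 1 in binary powers of 2.
So 10^45 ≡ 9 · 9 · 81 · 10 ≡ 90 (mod 91).
Since 10^d ≡ 90 (mod 91), base 10 does not prove 91 composite.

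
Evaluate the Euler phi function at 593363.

571648

Factor: 593363 = 59 · 89 · 113.
φ(593363) = (59−1) · (89−1) · (113−1) = 58 · 88 · 112 = 571648.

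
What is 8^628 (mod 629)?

322

8^1 ≡ 8 (mod 629)
8^2 ≡ 8^2 = 64 ≡ 64 (mod 629)
8^4 ≡ 64^2 = 4096 ≡ 322 (mod 629)
8^8 ≡ 322^2 = 103684 ≡ 528 (mod 629)
8^16 ≡ 528^2 = 278784 ≡ 137 (mod 629)
8^32 ≡ 137^2 = 18769 ≡ 528 (mod 629)
8^64 ≡ 528^2 = 278784 ≡ 137 (mod 629)
8^128 ≡ 137^2 = 18769 ≡ 528 (mod 629)
8^256 ≡ 528^2 = 278784 ≡ 137 (mod 629)
8^512 ≡ 137^2 = 18769 ≡ 528 (mod 629)
628 = 512 + 64 + 32 + 16 + 4 in binary powers of 2.
So 8^628 ≡ 528 · 137 · 528 · 137 · 322 ≡ 322 (mod 629).
Since 322 ≠ 1, base 8 is a Fermat witness: 629 is composite.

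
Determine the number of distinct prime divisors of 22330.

5

22330 = 2 · 11165
11165 = 5 · 2233
2233 = 7 · 319
319 = 11 · 29
22330 = 2 · 5 · 7 · 11 · 29, which has 5 distinct prime factors.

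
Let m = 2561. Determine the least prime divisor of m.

13

2561 is odd.
Digit sum 14, not divisible by 3.
Ends in 1: not divisible by 5.
7: 2561 = 7·365 + 6
11: 2561 = 11·232 + 9
13: 2561 = 13·197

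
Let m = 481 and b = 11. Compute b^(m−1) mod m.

11^1 ≡ 11 (mod 481)
11^2 ≡ 11^2 = 121 ≡ 121 (mod 481)
11^4 ≡ 121^2 = 14641 ≡ 211 (mod 481)
11^8 ≡ 211^2 = 44521 ≡ 269 (mod 481)
11^16 ≡ 269^2 = 72361 ≡ 211 (mod 481)
11^32 ≡ 211^2 = 44521 ≡ 269 (mod 481)
11^64 ≡ 269^2 = 72361 ≡ 211 (mod 481)
11^128 ≡ 211^2 = 44521 ≡ 269 (mod 481)
11^256 ≡ 269^2 = 72361 ≡ 211 (mod 481)
480 = 256 + 128 + 64 + 32 in binary powers of 2.
So 11^480 ≡ 211 · 269 · 211 · 269 ≡ 1 (mod 481).
Since the result is 1, base 11 gives no evidence that 481 is composite.

1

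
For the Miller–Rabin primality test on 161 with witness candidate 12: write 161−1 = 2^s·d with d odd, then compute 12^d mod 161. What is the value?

87

161 − 1 = 160 = 2^5 · 5, so d = 5.
12^1 ≡ 12 (mod 161)
12^2 ≡ 12^2 = 144 ≡ 144 (mod 161)
12^4 ≡ 144^2 = 20736 ≡ 128 (mod 161)
5 = 4 + 1 in binary powers of 2.
So 12^5 ≡ 128 · 12 ≡ 87 (mod 161).
Squaring chain: 87 → 2 → 4 → 16 → 95; never reaches −1, so base 12 is a Miller–Rabin witness that 161 is composite.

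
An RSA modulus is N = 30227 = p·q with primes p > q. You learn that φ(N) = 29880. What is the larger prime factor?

181

φ(n) = (p−1)(q−1) = n − (p+q) + 1, so p + q = 30227 − 29880 + 1 = 348.
p and q are the roots of t² − 348t + 30227 = 0.
Discriminant: 348² − 4·30227 = 121104 − 120908 = 196; √196 = 14.
q = (348 − 14)/2 = 167, p = (348 + 14)/2 = 181.
Check: 167 · 181 = 30227.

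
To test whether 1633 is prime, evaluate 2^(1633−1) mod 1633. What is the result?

476

2^1 ≡ 2 (mod 1633)
2^2 ≡ 2^2 = 4 ≡ 4 (mod 1633)
2^4 ≡ 4^2 = 16 ≡ 16 (mod 1633)
2^8 ≡ 16^2 = 256 ≡ 256 (mod 1633)
2^16 ≡ 256^2 = 65536 ≡ 216 (mod 1633)
2^32 ≡ 216^2 = 46656 ≡ 932 (mod 1633)
2^64 ≡ 932^2 = 868624 ≡ 1501 (mod 1633)
2^128 ≡ 1501^2 = 2253001 ≡ 1094 (mod 1633)
2^256 ≡ 1094^2 = 1196836 ≡ 1480 (mod 1633)
2^512 ≡ 1480^2 = 2190400 ≡ 547 (mod 1633)
2^1024 ≡ 547^2 = 299209 ≡ 370 (mod 1633)
1632 = 1024 + 512 + 64 + 32 in binary powers of 2.
So 2^1632 ≡ 370 · 547 · 1501 · 932 ≡ 476 (mod 1633).
Since 476 ≠ 1, base 2 is a Fermat witness: 1633 is composite.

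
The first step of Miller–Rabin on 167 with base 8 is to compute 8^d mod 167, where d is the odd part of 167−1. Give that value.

1

167 − 1 = 166 = 2^1 · 83, so d = 83.
8^1 ≡ 8 (mod 167)
8^2 ≡ 8^2 = 64 ≡ 64 (mod 167)
8^4 ≡ 64^2 = 4096 ≡ 88 (mod 167)
8^8 ≡ 88^2 = 7744 ≡ 62 (mod 167)
8^16 ≡ 62^2 = 3844 ≡ 3 (mod 167)
8^32 ≡ 3^2 = 9 ≡ 9 (mod 167)
8^64 ≡ 9^2 = 81 ≡ 81 (mod 167)
83 = 64 + 16 + 2 + 1 in binary powers of 2.
So 8^83 ≡ 81 · 3 · 64 · 8 ≡ 1 (mod 167).
Since 8^d ≡ 1 (mod 167), base 8 does not prove 167 composite.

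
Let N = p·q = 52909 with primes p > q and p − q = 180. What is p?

337

Since p = q + 180, we have 52909 = q(q + 180), so q² + 180q − 52909 = 0.
Discriminant: 180² + 4·52909 = 32400 + 211636 = 244036; √244036 = 494.
q = (−180 + 494)/2 = 157, and p = q + 180 = 337.
Check: 157 · 337 = 52909.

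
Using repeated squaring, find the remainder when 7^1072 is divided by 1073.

7

7^1 ≡ 7 (mod 1073)
7^2 ≡ 7^2 = 49 ≡ 49 (mod 1073)
7^4 ≡ 49^2 = 2401 ≡ 255 (mod 1073)
7^8 ≡ 255^2 = 65025 ≡ 645 (mod 1073)
7^16 ≡ 645^2 = 416025 ≡ 774 (mod 1073)
7^32 ≡ 774^2 = 599076 ≡ 342 (mod 1073)
7^64 ≡ 342^2 = 116964 ≡ 7 (mod 1073)
7^128 ≡ 7^2 = 49 ≡ 49 (mod 1073)
7^256 ≡ 49^2 = 2401 ≡ 255 (mod 1073)
7^512 ≡ 255^2 = 65025 ≡ 645 (mod 1073)
7^1024 ≡ 645^2 = 416025 ≡ 774 (mod 1073)
1072 = 1024 + 32 + 16 in binary powers of 2.
So 7^1072 ≡ 774 · 342 · 774 ≡ 7 (mod 1073).
Since 7 ≠ 1, base 7 is a Fermat witness: 1073 is composite.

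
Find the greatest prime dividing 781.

71

781 = 11 · 71
71 is prime.
So 781 = 11 · 71; the largest prime factor is 71.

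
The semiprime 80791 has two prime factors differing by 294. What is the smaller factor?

Since p = q + 294, we have 80791 = q(q + 294), so q² + 294q − 80791 = 0.
Discriminant: 294² + 4·80791 = 86436 + 323164 = 409600; √409600 = 640.
q = (−294 + 640)/2 = 173, and p = q + 294 = 467.
Check: 173 · 467 = 80791.

173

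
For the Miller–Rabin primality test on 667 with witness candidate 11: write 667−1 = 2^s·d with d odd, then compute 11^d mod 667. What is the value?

135

667 − 1 = 666 = 2^1 · 333, so d = 333.
11^1 ≡ 11 (mod 667)
11^2 ≡ 11^2 = 121 ≡ 121 (mod 667)
11^4 ≡ 121^2 = 14641 ≡ 634 (mod 667)
11^8 ≡ 634^2 = 401956 ≡ 422 (mod 667)
11^16 ≡ 422^2 = 178084 ≡ 662 (mod 667)
11^32 ≡ 662^2 = 438244 ≡ 25 (mod 667)
11^64 ≡ 25^2 = 625 ≡ 625 (mod 667)
11^128 ≡ 625^2 = 390625 ≡ 430 (mod 667)
11^256 ≡ 430^2 = 184900 ≡ 141 (mod 667)
333 = 256 + 64 + 8 + 4 + 1 in binary powers of 2.
So 11^333 ≡ 141 · 625 · 422 · 634 · 11 ≡ 135 (mod 667).
Squaring chain: 135; never reaches −1, so base 11 is a Miller–Rabin witness that 667 is composite.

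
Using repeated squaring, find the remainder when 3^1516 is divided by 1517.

81

3^1 ≡ 3 (mod 1517)
3^2 ≡ 3^2 = 9 ≡ 9 (mod 1517)
3^4 ≡ 9^2 = 81 ≡ 81 (mod 1517)
3^8 ≡ 81^2 = 6561 ≡ 493 (mod 1517)
3^16 ≡ 493^2 = 243049 ≡ 329 (mod 1517)
3^32 ≡ 329^2 = 108241 ≡ 534 (mod 1517)
3^64 ≡ 534^2 = 285156 ≡ 1477 (mod 1517)
3^128 ≡ 1477^2 = 2181529 ≡ 83 (mod 1517)
3^256 ≡ 83^2 = 6889 ≡ 821 (mod 1517)
3^512 ≡ 821^2 = 674041 ≡ 493 (mod 1517)
3^1024 ≡ 493^2 = 243049 ≡ 329 (mod 1517)
1516 = 1024 + 256 + 128 + 64 + 32 + 8 + 4 in binary powers of 2.
So 3^1516 ≡ 329 · 821 · 83 · 1477 · 534 · 493 · 81 ≡ 81 (mod 1517).
Since 81 ≠ 1, base 3 is a Fermat witness: 1517 is composite.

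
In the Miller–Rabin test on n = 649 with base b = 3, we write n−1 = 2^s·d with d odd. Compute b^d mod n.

399

649 − 1 = 648 = 2^3 · 81, so d = 81.
3^1 ≡ 3 (mod 649)
3^2 ≡ 3^2 = 9 ≡ 9 (mod 649)
3^4 ≡ 9^2 = 81 ≡ 81 (mod 649)
3^8 ≡ 81^2 = 6561 ≡ 71 (mod 649)
3^16 ≡ 71^2 = 5041 ≡ 498 (mod 649)
3^32 ≡ 498^2 = 248004 ≡ 86 (mod 649)
3^64 ≡ 86^2 = 7396 ≡ 257 (mod 649)
81 = 64 + 16 + 1 in binary powers of 2.
So 3^81 ≡ 257 · 498 · 3 ≡ 399 (mod 649).
Squaring chain: 399 → 196 → 125; never reaches −1, so base 3 is a Miller–Rabin witness that 649 is composite.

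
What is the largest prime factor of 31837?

31837 = 13 · 2449
2449 = 31 · 79
79 is prime.
So 31837 = 13 · 31 · 79; the largest prime factor is 79.

79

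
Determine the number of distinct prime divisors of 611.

611 = 13 · 47
611 = 13 · 47, which has 2 distinct prime factors.

2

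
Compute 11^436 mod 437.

315

11^1 ≡ 11 (mod 437)
11^2 ≡ 11^2 = 121 ≡ 121 (mod 437)
11^4 ≡ 121^2 = 14641 ≡ 220 (mod 437)
11^8 ≡ 220^2 = 48400 ≡ 330 (mod 437)
11^16 ≡ 330^2 = 108900 ≡ 87 (mod 437)
11^32 ≡ 87^2 = 7569 ≡ 140 (mod 437)
11^64 ≡ 140^2 = 19600 ≡ 372 (mod 437)
11^128 ≡ 372^2 = 138384 ≡ 292 (mod 437)
11^256 ≡ 292^2 = 85264 ≡ 49 (mod 437)
436 = 256 + 128 + 32 + 16 + 4 in binary powers of 2.
So 11^436 ≡ 49 · 292 · 140 · 87 · 220 ≡ 315 (mod 437).
Since 315 ≠ 1, base 11 is a Fermat witness: 437 is composite.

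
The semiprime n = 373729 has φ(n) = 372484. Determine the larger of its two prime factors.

743

φ(n) = (p−1)(q−1) = n − (p+q) + 1, so p + q = 373729 − 372484 + 1 = 1246.
p and q are the roots of t² − 1246t + 373729 = 0.
Discriminant: 1246² − 4·373729 = 1552516 − 1494916 = 57600; √57600 = 240.
q = (1246 − 240)/2 = 503, p = (1246 + 240)/2 = 743.
Check: 503 · 743 = 373729.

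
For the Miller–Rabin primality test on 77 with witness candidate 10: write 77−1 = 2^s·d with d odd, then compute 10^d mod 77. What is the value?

77 − 1 = 76 = 2^2 · 19, so d = 19.
10^1 ≡ 10 (mod 77)
10^2 ≡ 10^2 = 100 ≡ 23 (mod 77)
10^4 ≡ 23^2 = 529 ≡ 67 (mod 77)
10^8 ≡ 67^2 = 4489 ≡ 23 (mod 77)
10^16 ≡ 23^2 = 529 ≡ 67 (mod 77)
19 = 16 + 2 + 1 in binary powers of 2.
So 10^19 ≡ 67 · 23 · 10 ≡ 10 (mod 77).
Squaring chain: 10 → 23; never reaches −1, so base 10 is a Miller–Rabin witness that 77 is composite.

10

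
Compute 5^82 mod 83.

5^1 ≡ 5 (mod 83)
5^2 ≡ 5^2 = 25 ≡ 25 (mod 83)
5^4 ≡ 25^2 = 625 ≡ 44 (mod 83)
5^8 ≡ 44^2 = 1936 ≡ 27 (mod 83)
5^16 ≡ 27^2 = 729 ≡ 65 (mod 83)
5^32 ≡ 65^2 = 4225 ≡ 75 (mod 83)
5^64 ≡ 75^2 = 5625 ≡ 64 (mod 83)
82 = 64 + 16 + 2 in binary powers of 2.
So 5^82 ≡ 64 · 65 · 25 ≡ 1 (mod 83).
Since the result is 1, base 5 gives no evidence that 83 is composite.

1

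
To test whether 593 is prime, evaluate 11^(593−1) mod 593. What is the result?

11^1 ≡ 11 (mod 593)
11^2 ≡ 11^2 = 121 ≡ 121 (mod 593)
11^4 ≡ 121^2 = 14641 ≡ 409 (mod 593)
11^8 ≡ 409^2 = 167281 ≡ 55 (mod 593)
11^16 ≡ 55^2 = 3025 ≡ 60 (mod 593)
11^32 ≡ 60^2 = 3600 ≡ 42 (mod 593)
11^64 ≡ 42^2 = 1764 ≡ 578 (mod 593)
11^128 ≡ 578^2 = 334084 ≡ 225 (mod 593)
11^256 ≡ 225^2 = 50625 ≡ 220 (mod 593)
11^512 ≡ 220^2 = 48400 ≡ 367 (mod 593)
592 = 512 + 64 + 16 in binary powers of 2.
So 11^592 ≡ 367 · 578 · 60 ≡ 1 (mod 593).
Since the result is 1, base 11 gives no evidence that 593 is composite.

1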